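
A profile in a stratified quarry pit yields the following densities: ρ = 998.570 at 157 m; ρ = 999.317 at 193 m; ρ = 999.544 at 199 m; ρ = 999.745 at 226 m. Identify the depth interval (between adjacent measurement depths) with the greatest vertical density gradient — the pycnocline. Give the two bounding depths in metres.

193–199 m

Compute the density gradient over each adjacent pair:
  157–193 m: Δρ/Δz = 0.747/36 = 0.021 kg m⁻⁴
  193–199 m: Δρ/Δz = 0.227/6 = 0.038 kg m⁻⁴
  199–226 m: Δρ/Δz = 0.201/27 = 7.4 × 10⁻³ kg m⁻⁴
The largest gradient is in the 193–199 m interval — the pycnocline.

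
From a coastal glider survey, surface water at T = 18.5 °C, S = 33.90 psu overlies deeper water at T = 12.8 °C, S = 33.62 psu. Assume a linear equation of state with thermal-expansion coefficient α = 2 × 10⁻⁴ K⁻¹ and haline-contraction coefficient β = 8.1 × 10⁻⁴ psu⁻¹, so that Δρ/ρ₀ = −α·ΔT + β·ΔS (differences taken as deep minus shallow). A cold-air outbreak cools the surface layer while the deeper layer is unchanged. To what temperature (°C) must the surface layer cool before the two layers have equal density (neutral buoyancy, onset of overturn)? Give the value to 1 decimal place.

Neutral buoyancy requires Δρ = 0, i.e. −α(T_deep − T_surf′) + β(S_deep − S_surf) = 0.
T_surf′ = T_deep − (β/α)·ΔS = 12.8 − (8.1 × 10⁻⁴/2 × 10⁻⁴)·(-0.28) = 13.934 °C.
Cooling required: 18.5 − (13.934) = 4.566 °C.

13.9 °C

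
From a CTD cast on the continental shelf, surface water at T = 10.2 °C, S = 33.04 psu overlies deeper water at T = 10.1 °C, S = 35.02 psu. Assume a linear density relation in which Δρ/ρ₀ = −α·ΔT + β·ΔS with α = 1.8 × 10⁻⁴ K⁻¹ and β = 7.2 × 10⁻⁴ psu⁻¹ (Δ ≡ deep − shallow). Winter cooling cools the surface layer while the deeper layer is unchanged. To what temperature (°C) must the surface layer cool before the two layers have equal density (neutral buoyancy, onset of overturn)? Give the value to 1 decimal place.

Neutral buoyancy requires Δρ = 0, i.e. −α(T_deep − T_surf′) + β(S_deep − S_surf) = 0.
T_surf′ = T_deep − (β/α)·ΔS = 10.1 − (7.2 × 10⁻⁴/1.8 × 10⁻⁴)·(+1.98) = 2.180 °C.
Cooling required: 10.2 − (2.180) = 8.020 °C.

2.2 °C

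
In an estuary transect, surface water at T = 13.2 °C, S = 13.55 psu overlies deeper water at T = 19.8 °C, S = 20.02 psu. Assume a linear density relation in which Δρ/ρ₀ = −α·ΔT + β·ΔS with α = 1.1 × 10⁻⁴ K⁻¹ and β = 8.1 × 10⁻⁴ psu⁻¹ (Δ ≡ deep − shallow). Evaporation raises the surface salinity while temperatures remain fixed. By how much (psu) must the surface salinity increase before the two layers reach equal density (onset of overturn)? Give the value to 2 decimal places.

Neutral buoyancy requires −α(T_deep − T_surf) + β(S_deep − S_surf′) = 0.
S_surf′ = S_deep − (α/β)·ΔT = 20.02 − (1.1 × 10⁻⁴/8.1 × 10⁻⁴)·(+6.6) = 19.1237 psu.
Increase required: 19.1237 − 13.55 = 5.5737 psu.

5.57 psu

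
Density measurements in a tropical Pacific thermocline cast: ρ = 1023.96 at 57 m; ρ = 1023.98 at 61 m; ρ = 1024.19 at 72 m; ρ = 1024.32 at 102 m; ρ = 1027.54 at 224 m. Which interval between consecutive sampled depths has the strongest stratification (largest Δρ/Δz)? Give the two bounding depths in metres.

Compute the density gradient over each adjacent pair:
  57–61 m: Δρ/Δz = 0.02/4 = 5.0 × 10⁻³ kg m⁻⁴
  61–72 m: Δρ/Δz = 0.21/11 = 0.019 kg m⁻⁴
  72–102 m: Δρ/Δz = 0.13/30 = 4.3 × 10⁻³ kg m⁻⁴
  102–224 m: Δρ/Δz = 3.22/122 = 0.026 kg m⁻⁴
The largest gradient is in the 102–224 m interval — the pycnocline.

102–224 m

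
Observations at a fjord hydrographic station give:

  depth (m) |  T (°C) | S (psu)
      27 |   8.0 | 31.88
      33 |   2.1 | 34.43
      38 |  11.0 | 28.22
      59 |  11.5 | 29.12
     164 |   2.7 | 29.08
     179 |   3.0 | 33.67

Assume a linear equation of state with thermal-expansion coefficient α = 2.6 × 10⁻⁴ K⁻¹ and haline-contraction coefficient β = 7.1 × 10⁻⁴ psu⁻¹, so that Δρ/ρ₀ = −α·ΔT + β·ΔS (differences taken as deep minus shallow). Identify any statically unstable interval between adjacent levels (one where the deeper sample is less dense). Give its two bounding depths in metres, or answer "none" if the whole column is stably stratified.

33–38 m

Evaluate Δρ/ρ₀ = −αΔT + βΔS across each adjacent pair:
  27–33 m: −αΔT+βΔS = −(2.6 × 10⁻⁴)(-5.9)+(7.1 × 10⁻⁴)(+2.55) = 3.3 × 10⁻³ → stable
  33–38 m: −αΔT+βΔS = −(2.6 × 10⁻⁴)(+8.9)+(7.1 × 10⁻⁴)(-6.21) = -6.7 × 10⁻³ → UNSTABLE
  38–59 m: −αΔT+βΔS = −(2.6 × 10⁻⁴)(+0.5)+(7.1 × 10⁻⁴)(+0.90) = 5.1 × 10⁻⁴ → stable
  59–164 m: −αΔT+βΔS = −(2.6 × 10⁻⁴)(-8.8)+(7.1 × 10⁻⁴)(-0.04) = 2.3 × 10⁻³ → stable
  164–179 m: −αΔT+βΔS = −(2.6 × 10⁻⁴)(+0.3)+(7.1 × 10⁻⁴)(+4.59) = 3.2 × 10⁻³ → stable
The 33–38 m interval has Δρ < 0: lighter water underlies denser water.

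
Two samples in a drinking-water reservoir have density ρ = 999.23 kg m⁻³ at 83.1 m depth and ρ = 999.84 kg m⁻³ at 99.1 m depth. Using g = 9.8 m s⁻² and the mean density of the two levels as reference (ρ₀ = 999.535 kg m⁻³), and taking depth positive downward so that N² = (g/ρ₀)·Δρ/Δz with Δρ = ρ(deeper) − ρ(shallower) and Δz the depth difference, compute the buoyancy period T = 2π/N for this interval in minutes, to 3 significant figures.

Δρ = 999.84 − 999.23 = 0.61 kg m⁻³ over Δz = 99.1 − 83.1 = 16 m.
N² = (9.8/999.535) × (0.61/16) = 3.7380 × 10⁻⁴ s⁻².
N = √(3.7380 × 10⁻⁴) = 0.019334 rad s⁻¹, so T = 2π/N = 324.98 s = 5.4163 min ≈ 5.42 min.

5.42 min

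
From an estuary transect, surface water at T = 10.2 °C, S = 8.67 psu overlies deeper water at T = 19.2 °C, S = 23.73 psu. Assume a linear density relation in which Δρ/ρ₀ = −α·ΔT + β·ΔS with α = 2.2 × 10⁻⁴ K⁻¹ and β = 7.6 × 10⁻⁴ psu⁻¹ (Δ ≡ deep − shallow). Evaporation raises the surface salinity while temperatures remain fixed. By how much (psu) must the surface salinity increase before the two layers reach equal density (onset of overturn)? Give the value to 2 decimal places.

Neutral buoyancy requires −α(T_deep − T_surf) + β(S_deep − S_surf′) = 0.
S_surf′ = S_deep − (α/β)·ΔT = 23.73 − (2.2 × 10⁻⁴/7.6 × 10⁻⁴)·(+9.0) = 21.1247 psu.
Increase required: 21.1247 − 8.67 = 12.4547 psu.

12.45 psu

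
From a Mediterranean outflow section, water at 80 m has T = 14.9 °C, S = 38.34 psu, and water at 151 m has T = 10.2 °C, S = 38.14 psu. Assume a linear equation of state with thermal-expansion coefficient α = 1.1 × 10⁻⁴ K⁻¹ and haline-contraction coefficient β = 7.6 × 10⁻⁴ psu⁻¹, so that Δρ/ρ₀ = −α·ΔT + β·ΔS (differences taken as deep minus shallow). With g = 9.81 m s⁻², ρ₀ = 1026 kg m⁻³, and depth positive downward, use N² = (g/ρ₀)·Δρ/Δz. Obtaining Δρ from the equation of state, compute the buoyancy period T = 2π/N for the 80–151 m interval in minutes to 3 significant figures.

ΔT = -4.7 K, ΔS = -0.20 psu (deep − shallow).
Δρ/ρ₀ = −αΔT + βΔS = 5.17 × 10⁻⁴ − 1.52 × 10⁻⁴ = 3.65 × 10⁻⁴, so Δρ ≈ 0.3745 kg m⁻³.
N² = (g/ρ₀)·Δρ/Δz = g·(Δρ/ρ₀)/Δz = 9.81 × 3.65 × 10⁻⁴ / 71 = 5.0432 × 10⁻⁵ s⁻².
N = √(5.0432 × 10⁻⁵) = 7.1015 × 10⁻³ rad s⁻¹ → T = 2π/N = 884.77 s = 14.746 min ≈ 14.7 min.

14.7 min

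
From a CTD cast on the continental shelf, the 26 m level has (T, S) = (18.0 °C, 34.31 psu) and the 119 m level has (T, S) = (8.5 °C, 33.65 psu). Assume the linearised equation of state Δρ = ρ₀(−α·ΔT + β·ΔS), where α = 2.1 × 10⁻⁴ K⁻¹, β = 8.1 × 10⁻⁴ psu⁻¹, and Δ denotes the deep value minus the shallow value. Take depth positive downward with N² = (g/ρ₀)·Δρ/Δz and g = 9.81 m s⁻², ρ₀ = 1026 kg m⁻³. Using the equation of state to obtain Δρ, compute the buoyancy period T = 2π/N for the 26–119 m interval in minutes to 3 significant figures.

8.44 min

ΔT = -9.5 K, ΔS = -0.66 psu (deep − shallow).
Δρ/ρ₀ = −αΔT + βΔS = 1.995 × 10⁻³ − 5.346 × 10⁻⁴ = 1.4604 × 10⁻³, so Δρ ≈ 1.498 kg m⁻³.
N² = (g/ρ₀)·Δρ/Δz = g·(Δρ/ρ₀)/Δz = 9.81 × 1.4604 × 10⁻³ / 93 = 1.5405 × 10⁻⁴ s⁻².
N = √(1.5405 × 10⁻⁴) = 0.012412 rad s⁻¹ → T = 2π/N = 506.22 s = 8.4370 min ≈ 8.44 min.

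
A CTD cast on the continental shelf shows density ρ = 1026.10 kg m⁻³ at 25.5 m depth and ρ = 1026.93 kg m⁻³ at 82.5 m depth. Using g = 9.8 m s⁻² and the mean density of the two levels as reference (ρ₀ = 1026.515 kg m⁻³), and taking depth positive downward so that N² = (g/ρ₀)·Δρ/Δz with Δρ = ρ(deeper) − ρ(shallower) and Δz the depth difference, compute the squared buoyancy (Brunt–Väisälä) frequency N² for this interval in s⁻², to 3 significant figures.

Δρ = 1026.93 − 1026.10 = 0.83 kg m⁻³ over Δz = 82.5 − 25.5 = 57 m.
N² = (9.8/1026.515) × (0.83/57) = 1.3902 × 10⁻⁴ s⁻² ≈ 1.39 × 10⁻⁴ s⁻².

1.39 × 10⁻⁴ s⁻²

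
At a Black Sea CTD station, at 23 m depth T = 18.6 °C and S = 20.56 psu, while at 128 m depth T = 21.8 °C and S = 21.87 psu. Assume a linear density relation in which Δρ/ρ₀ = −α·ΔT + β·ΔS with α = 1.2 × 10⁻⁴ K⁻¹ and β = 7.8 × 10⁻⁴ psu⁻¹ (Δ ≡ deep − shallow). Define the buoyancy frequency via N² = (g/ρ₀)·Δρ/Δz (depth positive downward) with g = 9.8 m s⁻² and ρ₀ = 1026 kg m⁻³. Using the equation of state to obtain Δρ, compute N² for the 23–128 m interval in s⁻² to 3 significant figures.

5.95 × 10⁻⁵ s⁻²

ΔT = +3.2 K, ΔS = +1.31 psu (deep − shallow).
Δρ/ρ₀ = −αΔT + βΔS = -3.84 × 10⁻⁴ + 1.0218 × 10⁻³ = 6.378 × 10⁻⁴, so Δρ ≈ 0.6544 kg m⁻³.
N² = (g/ρ₀)·Δρ/Δz = g·(Δρ/ρ₀)/Δz = 9.8 × 6.378 × 10⁻⁴ / 105 = 5.9528 × 10⁻⁵ s⁻² ≈ 5.95 × 10⁻⁵ s⁻².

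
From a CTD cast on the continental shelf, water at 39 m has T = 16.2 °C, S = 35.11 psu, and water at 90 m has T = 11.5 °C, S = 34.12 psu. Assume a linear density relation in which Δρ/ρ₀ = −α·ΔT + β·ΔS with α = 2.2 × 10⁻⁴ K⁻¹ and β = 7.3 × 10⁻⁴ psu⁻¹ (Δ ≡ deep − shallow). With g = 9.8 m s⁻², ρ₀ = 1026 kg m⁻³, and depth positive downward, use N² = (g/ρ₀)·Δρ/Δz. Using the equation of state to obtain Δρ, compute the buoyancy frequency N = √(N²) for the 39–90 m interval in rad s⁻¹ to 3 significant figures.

ΔT = -4.7 K, ΔS = -0.99 psu (deep − shallow).
Δρ/ρ₀ = −αΔT + βΔS = 1.034 × 10⁻³ − 7.227 × 10⁻⁴ = 3.113 × 10⁻⁴, so Δρ ≈ 0.3194 kg m⁻³.
N² = (g/ρ₀)·Δρ/Δz = g·(Δρ/ρ₀)/Δz = 9.8 × 3.113 × 10⁻⁴ / 51 = 5.9818 × 10⁻⁵ s⁻².
N = √(5.9818 × 10⁻⁵) = 7.7342 × 10⁻³ rad s⁻¹ ≈ 7.73 × 10⁻³ rad s⁻¹.

7.73 × 10⁻³ rad s⁻¹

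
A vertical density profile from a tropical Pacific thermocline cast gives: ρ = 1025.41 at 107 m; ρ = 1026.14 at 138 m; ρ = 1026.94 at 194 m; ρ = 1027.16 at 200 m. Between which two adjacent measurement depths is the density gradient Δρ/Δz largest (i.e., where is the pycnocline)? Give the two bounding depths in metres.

Compute the density gradient over each adjacent pair:
  107–138 m: Δρ/Δz = 0.73/31 = 0.024 kg m⁻⁴
  138–194 m: Δρ/Δz = 0.80/56 = 0.014 kg m⁻⁴
  194–200 m: Δρ/Δz = 0.22/6 = 0.037 kg m⁻⁴
The largest gradient is in the 194–200 m interval — the pycnocline.

194–200 m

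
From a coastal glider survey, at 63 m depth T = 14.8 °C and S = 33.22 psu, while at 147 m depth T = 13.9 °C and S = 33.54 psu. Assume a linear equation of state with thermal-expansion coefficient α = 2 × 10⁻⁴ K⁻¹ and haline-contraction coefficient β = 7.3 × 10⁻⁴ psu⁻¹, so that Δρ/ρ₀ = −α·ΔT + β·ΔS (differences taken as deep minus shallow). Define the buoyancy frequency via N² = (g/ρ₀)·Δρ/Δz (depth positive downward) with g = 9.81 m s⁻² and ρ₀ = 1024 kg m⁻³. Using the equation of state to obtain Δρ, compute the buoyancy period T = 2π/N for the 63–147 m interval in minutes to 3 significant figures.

15.1 min

ΔT = -0.9 K, ΔS = +0.32 psu (deep − shallow).
Δρ/ρ₀ = −αΔT + βΔS = 1.80 × 10⁻⁴ + 2.336 × 10⁻⁴ = 4.136 × 10⁻⁴, so Δρ ≈ 0.4235 kg m⁻³.
N² = (g/ρ₀)·Δρ/Δz = g·(Δρ/ρ₀)/Δz = 9.81 × 4.136 × 10⁻⁴ / 84 = 4.8303 × 10⁻⁵ s⁻².
N = √(4.8303 × 10⁻⁵) = 6.9500 × 10⁻³ rad s⁻¹ → T = 2π/N = 904.06 s = 15.068 min ≈ 15.1 min.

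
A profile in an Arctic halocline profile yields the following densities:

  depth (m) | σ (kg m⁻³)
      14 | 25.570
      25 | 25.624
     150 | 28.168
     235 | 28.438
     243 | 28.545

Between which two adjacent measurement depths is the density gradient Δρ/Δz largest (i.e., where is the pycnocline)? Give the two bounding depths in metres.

Compute the density gradient over each adjacent pair:
  14–25 m: Δρ/Δz = 0.054/11 = 4.9 × 10⁻³ kg m⁻⁴
  25–150 m: Δρ/Δz = 2.544/125 = 0.020 kg m⁻⁴
  150–235 m: Δρ/Δz = 0.270/85 = 3.2 × 10⁻³ kg m⁻⁴
  235–243 m: Δρ/Δz = 0.107/8 = 0.013 kg m⁻⁴
The largest gradient is in the 25–150 m interval — the pycnocline.

25–150 m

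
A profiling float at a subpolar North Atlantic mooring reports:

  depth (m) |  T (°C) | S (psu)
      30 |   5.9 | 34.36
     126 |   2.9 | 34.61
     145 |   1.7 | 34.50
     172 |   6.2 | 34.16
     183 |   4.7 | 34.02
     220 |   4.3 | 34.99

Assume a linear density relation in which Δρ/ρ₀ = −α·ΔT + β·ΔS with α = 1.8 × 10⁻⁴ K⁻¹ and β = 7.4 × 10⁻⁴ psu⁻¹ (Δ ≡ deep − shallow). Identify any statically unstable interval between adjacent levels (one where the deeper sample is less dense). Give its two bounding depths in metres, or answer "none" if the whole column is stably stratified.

145–172 m

Evaluate Δρ/ρ₀ = −αΔT + βΔS across each adjacent pair:
  30–126 m: −αΔT+βΔS = −(1.8 × 10⁻⁴)(-3.0)+(7.4 × 10⁻⁴)(+0.25) = 7.2 × 10⁻⁴ → stable
  126–145 m: −αΔT+βΔS = −(1.8 × 10⁻⁴)(-1.2)+(7.4 × 10⁻⁴)(-0.11) = 1.3 × 10⁻⁴ → stable
  145–172 m: −αΔT+βΔS = −(1.8 × 10⁻⁴)(+4.5)+(7.4 × 10⁻⁴)(-0.34) = -1.1 × 10⁻³ → UNSTABLE
  172–183 m: −αΔT+βΔS = −(1.8 × 10⁻⁴)(-1.5)+(7.4 × 10⁻⁴)(-0.14) = 1.7 × 10⁻⁴ → stable
  183–220 m: −αΔT+βΔS = −(1.8 × 10⁻⁴)(-0.4)+(7.4 × 10⁻⁴)(+0.97) = 7.9 × 10⁻⁴ → stable
The 145–172 m interval has Δρ < 0: lighter water underlies denser water.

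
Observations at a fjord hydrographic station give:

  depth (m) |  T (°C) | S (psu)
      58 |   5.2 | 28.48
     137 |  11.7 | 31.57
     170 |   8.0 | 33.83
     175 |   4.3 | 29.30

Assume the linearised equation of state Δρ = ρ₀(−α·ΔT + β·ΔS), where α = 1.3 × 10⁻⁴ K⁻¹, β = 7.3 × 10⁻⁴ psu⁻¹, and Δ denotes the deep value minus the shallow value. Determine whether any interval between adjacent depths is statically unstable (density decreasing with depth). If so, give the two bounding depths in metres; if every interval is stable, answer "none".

Evaluate Δρ/ρ₀ = −αΔT + βΔS across each adjacent pair:
  58–137 m: −αΔT+βΔS = −(1.3 × 10⁻⁴)(+6.5)+(7.3 × 10⁻⁴)(+3.09) = 1.4 × 10⁻³ → stable
  137–170 m: −αΔT+βΔS = −(1.3 × 10⁻⁴)(-3.7)+(7.3 × 10⁻⁴)(+2.26) = 2.1 × 10⁻³ → stable
  170–175 m: −αΔT+βΔS = −(1.3 × 10⁻⁴)(-3.7)+(7.3 × 10⁻⁴)(-4.53) = -2.8 × 10⁻³ → UNSTABLE
The 170–175 m interval has Δρ < 0: lighter water underlies denser water.

170–175 m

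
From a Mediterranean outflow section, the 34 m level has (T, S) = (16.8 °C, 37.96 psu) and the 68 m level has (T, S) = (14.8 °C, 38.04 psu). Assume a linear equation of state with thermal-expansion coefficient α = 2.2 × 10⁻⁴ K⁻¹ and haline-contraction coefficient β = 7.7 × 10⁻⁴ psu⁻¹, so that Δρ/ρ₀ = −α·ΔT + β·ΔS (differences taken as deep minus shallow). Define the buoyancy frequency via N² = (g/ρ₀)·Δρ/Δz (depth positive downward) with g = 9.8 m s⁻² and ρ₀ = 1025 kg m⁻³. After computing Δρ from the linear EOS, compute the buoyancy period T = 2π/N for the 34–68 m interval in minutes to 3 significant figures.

8.71 min

ΔT = -2.0 K, ΔS = +0.08 psu (deep − shallow).
Δρ/ρ₀ = −αΔT + βΔS = 4.40 × 10⁻⁴ + 6.16 × 10⁻⁵ = 5.016 × 10⁻⁴, so Δρ ≈ 0.5141 kg m⁻³.
N² = (g/ρ₀)·Δρ/Δz = g·(Δρ/ρ₀)/Δz = 9.8 × 5.016 × 10⁻⁴ / 34 = 1.4458 × 10⁻⁴ s⁻².
N = √(1.4458 × 10⁻⁴) = 0.012024 rad s⁻¹ → T = 2π/N = 522.55 s = 8.7092 min ≈ 8.71 min.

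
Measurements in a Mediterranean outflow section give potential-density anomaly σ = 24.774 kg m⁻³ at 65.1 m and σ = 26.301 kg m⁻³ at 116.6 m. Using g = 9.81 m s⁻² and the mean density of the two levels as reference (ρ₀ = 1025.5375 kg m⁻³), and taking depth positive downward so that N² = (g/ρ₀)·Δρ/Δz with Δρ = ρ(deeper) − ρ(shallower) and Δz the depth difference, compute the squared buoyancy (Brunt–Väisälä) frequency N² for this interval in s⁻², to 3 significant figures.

Δρ = 1026.301 − 1024.774 = 1.527 kg m⁻³ over Δz = 116.6 − 65.1 = 51.5 m.
N² = (9.81/1025.5375) × (1.527/51.5) = 2.8363 × 10⁻⁴ s⁻² ≈ 2.84 × 10⁻⁴ s⁻².
A positive N² confirms static stability across the interval.

2.84 × 10⁻⁴ s⁻²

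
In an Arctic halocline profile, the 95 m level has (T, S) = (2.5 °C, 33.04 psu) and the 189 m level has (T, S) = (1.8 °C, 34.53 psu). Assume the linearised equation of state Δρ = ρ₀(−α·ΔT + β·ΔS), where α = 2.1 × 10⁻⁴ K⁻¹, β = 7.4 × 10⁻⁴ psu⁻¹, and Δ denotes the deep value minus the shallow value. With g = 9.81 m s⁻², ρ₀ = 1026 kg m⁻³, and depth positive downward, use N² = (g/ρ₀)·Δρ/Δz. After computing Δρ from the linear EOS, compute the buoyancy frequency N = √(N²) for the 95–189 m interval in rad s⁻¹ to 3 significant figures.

ΔT = -0.7 K, ΔS = +1.49 psu (deep − shallow).
Δρ/ρ₀ = −αΔT + βΔS = 1.47 × 10⁻⁴ + 1.1026 × 10⁻³ = 1.2496 × 10⁻³, so Δρ ≈ 1.282 kg m⁻³.
N² = (g/ρ₀)·Δρ/Δz = g·(Δρ/ρ₀)/Δz = 9.81 × 1.2496 × 10⁻³ / 94 = 1.3041 × 10⁻⁴ s⁻².
N = √(1.3041 × 10⁻⁴) = 0.011420 rad s⁻¹ ≈ 0.0114 rad s⁻¹.

0.0114 rad s⁻¹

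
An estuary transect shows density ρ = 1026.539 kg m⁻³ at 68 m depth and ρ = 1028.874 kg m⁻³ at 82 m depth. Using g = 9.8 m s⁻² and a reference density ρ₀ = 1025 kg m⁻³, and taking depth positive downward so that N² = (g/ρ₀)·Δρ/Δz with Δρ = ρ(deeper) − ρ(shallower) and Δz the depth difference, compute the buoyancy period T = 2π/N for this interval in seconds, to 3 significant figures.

Δρ = 1028.874 − 1026.539 = 2.335 kg m⁻³ over Δz = 82 − 68 = 14 m.
N² = (9.8/1025) × (2.335/14) = 1.5946 × 10⁻³ s⁻².
N = √(1.5946 × 10⁻³) = 0.039932 rad s⁻¹, so T = 2π/N = 157.35 s ≈ 157 s.

157 s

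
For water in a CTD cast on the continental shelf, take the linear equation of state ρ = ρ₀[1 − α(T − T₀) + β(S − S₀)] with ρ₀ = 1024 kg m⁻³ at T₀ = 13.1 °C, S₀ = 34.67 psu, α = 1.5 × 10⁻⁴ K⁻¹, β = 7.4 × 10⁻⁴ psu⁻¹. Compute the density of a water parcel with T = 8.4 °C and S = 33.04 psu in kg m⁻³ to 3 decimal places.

1023.487 kg m⁻³

T − T₀ = -4.7 K, S − S₀ = -1.63 psu.
Bracket = 1 − α·(-4.7) + β·(-1.63) = 1 + (-5.012 × 10⁻⁴) = 0.9994988.
ρ = 1024 × 0.9994988 = 1023.487 kg m⁻³.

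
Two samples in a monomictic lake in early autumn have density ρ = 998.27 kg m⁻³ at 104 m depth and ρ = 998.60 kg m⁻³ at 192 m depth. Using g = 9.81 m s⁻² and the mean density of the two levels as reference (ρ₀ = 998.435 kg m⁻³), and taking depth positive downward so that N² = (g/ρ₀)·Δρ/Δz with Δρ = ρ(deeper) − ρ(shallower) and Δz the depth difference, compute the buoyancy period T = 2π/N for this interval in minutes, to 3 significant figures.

17.3 min

Δρ = 998.60 − 998.27 = 0.33 kg m⁻³ over Δz = 192 − 104 = 88 m.
N² = (9.81/998.435) × (0.33/88) = 3.6845 × 10⁻⁵ s⁻².
N = √(3.6845 × 10⁻⁵) = 6.0700 × 10⁻³ rad s⁻¹, so T = 2π/N = 1.0351 × 10³ s = 17.252 min ≈ 17.3 min.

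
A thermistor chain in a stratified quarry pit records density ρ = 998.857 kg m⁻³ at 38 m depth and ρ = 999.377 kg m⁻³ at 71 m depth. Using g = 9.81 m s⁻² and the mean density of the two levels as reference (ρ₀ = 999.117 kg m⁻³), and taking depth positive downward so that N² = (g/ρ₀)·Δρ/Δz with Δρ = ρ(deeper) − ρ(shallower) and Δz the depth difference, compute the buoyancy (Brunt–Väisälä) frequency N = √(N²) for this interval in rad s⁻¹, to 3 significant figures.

0.0124 rad s⁻¹

Δρ = 999.377 − 998.857 = 0.520 kg m⁻³ over Δz = 71 − 38 = 33 m.
N² = (9.81/999.117) × (0.520/33) = 1.5472 × 10⁻⁴ s⁻².
N = √(1.5472 × 10⁻⁴) = 0.012439 rad s⁻¹ ≈ 0.0124 rad s⁻¹.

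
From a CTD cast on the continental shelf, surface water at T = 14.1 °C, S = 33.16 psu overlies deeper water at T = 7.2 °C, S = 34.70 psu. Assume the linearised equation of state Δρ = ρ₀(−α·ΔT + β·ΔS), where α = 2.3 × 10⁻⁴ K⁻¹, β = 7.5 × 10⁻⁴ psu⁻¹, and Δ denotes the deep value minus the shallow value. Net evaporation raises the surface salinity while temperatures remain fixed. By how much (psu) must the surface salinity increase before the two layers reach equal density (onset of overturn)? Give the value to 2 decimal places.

3.66 psu

Neutral buoyancy requires −α(T_deep − T_surf) + β(S_deep − S_surf′) = 0.
S_surf′ = S_deep − (α/β)·ΔT = 34.70 − (2.3 × 10⁻⁴/7.5 × 10⁻⁴)·(-6.9) = 36.8160 psu.
Increase required: 36.8160 − 33.16 = 3.6560 psu.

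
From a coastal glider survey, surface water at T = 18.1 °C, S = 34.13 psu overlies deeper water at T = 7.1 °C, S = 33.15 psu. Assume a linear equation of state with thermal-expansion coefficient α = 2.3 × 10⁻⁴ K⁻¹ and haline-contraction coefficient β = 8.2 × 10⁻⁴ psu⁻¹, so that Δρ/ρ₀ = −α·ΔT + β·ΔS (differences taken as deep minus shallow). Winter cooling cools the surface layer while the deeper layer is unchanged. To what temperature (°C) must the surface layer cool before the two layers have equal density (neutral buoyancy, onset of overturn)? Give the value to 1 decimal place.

Neutral buoyancy requires Δρ = 0, i.e. −α(T_deep − T_surf′) + β(S_deep − S_surf) = 0.
T_surf′ = T_deep − (β/α)·ΔS = 7.1 − (8.2 × 10⁻⁴/2.3 × 10⁻⁴)·(-0.98) = 10.594 °C.
Cooling required: 18.1 − (10.594) = 7.506 °C.

10.6 °C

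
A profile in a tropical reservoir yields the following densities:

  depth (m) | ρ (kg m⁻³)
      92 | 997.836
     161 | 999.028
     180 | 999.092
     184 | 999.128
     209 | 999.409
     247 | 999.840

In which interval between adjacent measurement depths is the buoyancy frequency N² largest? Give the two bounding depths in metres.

92–161 m

Compute the density gradient over each adjacent pair:
  92–161 m: Δρ/Δz = 1.192/69 = 0.017 kg m⁻⁴
  161–180 m: Δρ/Δz = 0.064/19 = 3.4 × 10⁻³ kg m⁻⁴
  180–184 m: Δρ/Δz = 0.036/4 = 9.0 × 10⁻³ kg m⁻⁴
  184–209 m: Δρ/Δz = 0.281/25 = 0.011 kg m⁻⁴
  209–247 m: Δρ/Δz = 0.431/38 = 0.011 kg m⁻⁴
The largest gradient is in the 92–161 m interval — the pycnocline.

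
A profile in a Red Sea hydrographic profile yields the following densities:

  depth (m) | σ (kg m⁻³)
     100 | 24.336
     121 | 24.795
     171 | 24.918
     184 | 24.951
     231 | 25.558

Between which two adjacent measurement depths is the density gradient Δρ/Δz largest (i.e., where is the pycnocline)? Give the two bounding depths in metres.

Compute the density gradient over each adjacent pair:
  100–121 m: Δρ/Δz = 0.459/21 = 0.022 kg m⁻⁴
  121–171 m: Δρ/Δz = 0.123/50 = 2.5 × 10⁻³ kg m⁻⁴
  171–184 m: Δρ/Δz = 0.033/13 = 2.5 × 10⁻³ kg m⁻⁴
  184–231 m: Δρ/Δz = 0.607/47 = 0.013 kg m⁻⁴
The largest gradient is in the 100–121 m interval — the pycnocline.

100–121 m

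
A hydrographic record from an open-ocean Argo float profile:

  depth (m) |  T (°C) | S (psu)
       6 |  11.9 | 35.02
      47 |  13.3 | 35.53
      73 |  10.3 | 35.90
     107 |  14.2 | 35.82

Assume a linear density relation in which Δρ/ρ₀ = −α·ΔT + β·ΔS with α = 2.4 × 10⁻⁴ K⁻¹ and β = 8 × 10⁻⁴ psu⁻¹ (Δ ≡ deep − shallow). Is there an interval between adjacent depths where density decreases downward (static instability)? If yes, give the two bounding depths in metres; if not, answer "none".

73–107 m

Evaluate Δρ/ρ₀ = −αΔT + βΔS across each adjacent pair:
  6–47 m: −αΔT+βΔS = −(2.4 × 10⁻⁴)(+1.4)+(8 × 10⁻⁴)(+0.51) = 7.2 × 10⁻⁵ → stable
  47–73 m: −αΔT+βΔS = −(2.4 × 10⁻⁴)(-3.0)+(8 × 10⁻⁴)(+0.37) = 1.0 × 10⁻³ → stable
  73–107 m: −αΔT+βΔS = −(2.4 × 10⁻⁴)(+3.9)+(8 × 10⁻⁴)(-0.08) = -1.0 × 10⁻³ → UNSTABLE
The 73–107 m interval has Δρ < 0: lighter water underlies denser water.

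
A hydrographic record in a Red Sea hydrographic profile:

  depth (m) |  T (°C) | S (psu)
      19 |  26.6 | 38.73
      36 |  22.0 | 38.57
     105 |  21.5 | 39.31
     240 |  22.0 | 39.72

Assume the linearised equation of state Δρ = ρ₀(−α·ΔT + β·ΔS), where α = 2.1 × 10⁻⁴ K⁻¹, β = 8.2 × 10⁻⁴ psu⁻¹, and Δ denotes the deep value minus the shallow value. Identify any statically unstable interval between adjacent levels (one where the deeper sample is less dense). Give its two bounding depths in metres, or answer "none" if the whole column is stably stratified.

none

Evaluate Δρ/ρ₀ = −αΔT + βΔS across each adjacent pair:
  19–36 m: −αΔT+βΔS = −(2.1 × 10⁻⁴)(-4.6)+(8.2 × 10⁻⁴)(-0.16) = 8.3 × 10⁻⁴ → stable
  36–105 m: −αΔT+βΔS = −(2.1 × 10⁻⁴)(-0.5)+(8.2 × 10⁻⁴)(+0.74) = 7.1 × 10⁻⁴ → stable
  105–240 m: −αΔT+βΔS = −(2.1 × 10⁻⁴)(+0.5)+(8.2 × 10⁻⁴)(+0.41) = 2.3 × 10⁻⁴ → stable
Every interval has Δρ > 0: the column is stably stratified throughout.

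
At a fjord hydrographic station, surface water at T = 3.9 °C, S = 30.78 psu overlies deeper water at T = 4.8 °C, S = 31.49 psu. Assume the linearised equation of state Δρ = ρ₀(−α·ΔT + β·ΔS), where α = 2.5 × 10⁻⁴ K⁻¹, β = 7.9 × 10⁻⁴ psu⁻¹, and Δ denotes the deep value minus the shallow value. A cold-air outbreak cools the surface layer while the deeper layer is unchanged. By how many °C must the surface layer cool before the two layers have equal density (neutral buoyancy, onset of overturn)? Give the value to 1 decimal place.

Neutral buoyancy requires Δρ = 0, i.e. −α(T_deep − T_surf′) + β(S_deep − S_surf) = 0.
T_surf′ = T_deep − (β/α)·ΔS = 4.8 − (7.9 × 10⁻⁴/2.5 × 10⁻⁴)·(+0.71) = 2.556 °C.
Cooling required: 3.9 − (2.556) = 1.344 °C.

1.3 °C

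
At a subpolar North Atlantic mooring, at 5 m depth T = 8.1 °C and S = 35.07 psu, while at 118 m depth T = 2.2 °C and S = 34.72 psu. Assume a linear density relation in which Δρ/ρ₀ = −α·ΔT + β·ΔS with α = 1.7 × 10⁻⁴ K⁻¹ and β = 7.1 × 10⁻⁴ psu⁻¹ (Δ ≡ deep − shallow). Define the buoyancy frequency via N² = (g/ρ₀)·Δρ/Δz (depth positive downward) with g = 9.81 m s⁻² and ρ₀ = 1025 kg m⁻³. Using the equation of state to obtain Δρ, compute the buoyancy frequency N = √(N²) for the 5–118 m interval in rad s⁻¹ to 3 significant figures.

ΔT = -5.9 K, ΔS = -0.35 psu (deep − shallow).
Δρ/ρ₀ = −αΔT + βΔS = 1.003 × 10⁻³ − 2.485 × 10⁻⁴ = 7.545 × 10⁻⁴, so Δρ ≈ 0.7734 kg m⁻³.
N² = (g/ρ₀)·Δρ/Δz = g·(Δρ/ρ₀)/Δz = 9.81 × 7.545 × 10⁻⁴ / 113 = 6.5501 × 10⁻⁵ s⁻².
N = √(6.5501 × 10⁻⁵) = 8.0933 × 10⁻³ rad s⁻¹ ≈ 8.09 × 10⁻³ rad s⁻¹.

8.09 × 10⁻³ rad s⁻¹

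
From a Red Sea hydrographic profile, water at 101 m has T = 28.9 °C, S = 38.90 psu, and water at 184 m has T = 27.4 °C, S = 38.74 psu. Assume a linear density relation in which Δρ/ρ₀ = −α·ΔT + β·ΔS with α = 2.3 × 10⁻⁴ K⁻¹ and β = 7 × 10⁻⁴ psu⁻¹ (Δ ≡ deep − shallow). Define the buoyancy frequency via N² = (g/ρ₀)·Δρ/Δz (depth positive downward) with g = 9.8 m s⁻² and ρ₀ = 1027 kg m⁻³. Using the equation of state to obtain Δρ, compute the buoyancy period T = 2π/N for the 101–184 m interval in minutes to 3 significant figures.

ΔT = -1.5 K, ΔS = -0.16 psu (deep − shallow).
Δρ/ρ₀ = −αΔT + βΔS = 3.45 × 10⁻⁴ − 1.12 × 10⁻⁴ = 2.33 × 10⁻⁴, so Δρ ≈ 0.2393 kg m⁻³.
N² = (g/ρ₀)·Δρ/Δz = g·(Δρ/ρ₀)/Δz = 9.8 × 2.33 × 10⁻⁴ / 83 = 2.7511 × 10⁻⁵ s⁻².
N = √(2.7511 × 10⁻⁵) = 5.2451 × 10⁻³ rad s⁻¹ → T = 2π/N = 1.1979 × 10³ s = 19.965 min ≈ 20.0 min.

20.0 min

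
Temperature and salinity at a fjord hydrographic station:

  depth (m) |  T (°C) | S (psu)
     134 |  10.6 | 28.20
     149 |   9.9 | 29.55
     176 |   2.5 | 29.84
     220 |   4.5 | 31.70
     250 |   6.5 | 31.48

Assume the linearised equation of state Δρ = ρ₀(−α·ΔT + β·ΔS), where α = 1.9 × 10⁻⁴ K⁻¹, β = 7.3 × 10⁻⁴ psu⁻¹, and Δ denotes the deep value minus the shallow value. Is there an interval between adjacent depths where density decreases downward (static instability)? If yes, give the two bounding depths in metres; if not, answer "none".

220–250 m

Evaluate Δρ/ρ₀ = −αΔT + βΔS across each adjacent pair:
  134–149 m: −αΔT+βΔS = −(1.9 × 10⁻⁴)(-0.7)+(7.3 × 10⁻⁴)(+1.35) = 1.1 × 10⁻³ → stable
  149–176 m: −αΔT+βΔS = −(1.9 × 10⁻⁴)(-7.4)+(7.3 × 10⁻⁴)(+0.29) = 1.6 × 10⁻³ → stable
  176–220 m: −αΔT+βΔS = −(1.9 × 10⁻⁴)(+2.0)+(7.3 × 10⁻⁴)(+1.86) = 9.8 × 10⁻⁴ → stable
  220–250 m: −αΔT+βΔS = −(1.9 × 10⁻⁴)(+2.0)+(7.3 × 10⁻⁴)(-0.22) = -5.4 × 10⁻⁴ → UNSTABLE
The 220–250 m interval has Δρ < 0: lighter water underlies denser water.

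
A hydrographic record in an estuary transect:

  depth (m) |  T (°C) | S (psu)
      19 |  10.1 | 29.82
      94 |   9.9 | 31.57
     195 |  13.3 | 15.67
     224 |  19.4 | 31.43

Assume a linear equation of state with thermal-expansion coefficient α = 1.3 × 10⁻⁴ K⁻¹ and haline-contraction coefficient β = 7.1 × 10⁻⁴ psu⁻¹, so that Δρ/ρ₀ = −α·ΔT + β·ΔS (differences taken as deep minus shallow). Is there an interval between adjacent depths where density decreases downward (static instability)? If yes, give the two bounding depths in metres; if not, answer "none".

94–195 m

Evaluate Δρ/ρ₀ = −αΔT + βΔS across each adjacent pair:
  19–94 m: −αΔT+βΔS = −(1.3 × 10⁻⁴)(-0.2)+(7.1 × 10⁻⁴)(+1.75) = 1.3 × 10⁻³ → stable
  94–195 m: −αΔT+βΔS = −(1.3 × 10⁻⁴)(+3.4)+(7.1 × 10⁻⁴)(-15.90) = -0.012 → UNSTABLE
  195–224 m: −αΔT+βΔS = −(1.3 × 10⁻⁴)(+6.1)+(7.1 × 10⁻⁴)(+15.76) = 0.010 → stable
The 94–195 m interval has Δρ < 0: lighter water underlies denser water.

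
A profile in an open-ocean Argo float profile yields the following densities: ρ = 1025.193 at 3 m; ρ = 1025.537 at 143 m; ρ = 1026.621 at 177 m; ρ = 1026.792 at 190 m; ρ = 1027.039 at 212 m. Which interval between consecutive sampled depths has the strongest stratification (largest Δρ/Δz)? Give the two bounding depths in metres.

Compute the density gradient over each adjacent pair:
  3–143 m: Δρ/Δz = 0.344/140 = 2.5 × 10⁻³ kg m⁻⁴
  143–177 m: Δρ/Δz = 1.084/34 = 0.032 kg m⁻⁴
  177–190 m: Δρ/Δz = 0.171/13 = 0.013 kg m⁻⁴
  190–212 m: Δρ/Δz = 0.247/22 = 0.011 kg m⁻⁴
The largest gradient is in the 143–177 m interval — the pycnocline.

143–177 m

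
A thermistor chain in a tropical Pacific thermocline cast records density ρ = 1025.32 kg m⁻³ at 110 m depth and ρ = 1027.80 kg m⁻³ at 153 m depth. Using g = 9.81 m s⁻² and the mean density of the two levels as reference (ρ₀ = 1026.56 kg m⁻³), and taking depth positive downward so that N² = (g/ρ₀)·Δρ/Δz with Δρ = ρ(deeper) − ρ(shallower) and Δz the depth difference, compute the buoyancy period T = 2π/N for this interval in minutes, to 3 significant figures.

4.46 min

Δρ = 1027.80 − 1025.32 = 2.48 kg m⁻³ over Δz = 153 − 110 = 43 m.
N² = (9.81/1026.56) × (2.48/43) = 5.5115 × 10⁻⁴ s⁻².
N = √(5.5115 × 10⁻⁴) = 0.023477 rad s⁻¹, so T = 2π/N = 267.63 s = 4.4605 min ≈ 4.46 min.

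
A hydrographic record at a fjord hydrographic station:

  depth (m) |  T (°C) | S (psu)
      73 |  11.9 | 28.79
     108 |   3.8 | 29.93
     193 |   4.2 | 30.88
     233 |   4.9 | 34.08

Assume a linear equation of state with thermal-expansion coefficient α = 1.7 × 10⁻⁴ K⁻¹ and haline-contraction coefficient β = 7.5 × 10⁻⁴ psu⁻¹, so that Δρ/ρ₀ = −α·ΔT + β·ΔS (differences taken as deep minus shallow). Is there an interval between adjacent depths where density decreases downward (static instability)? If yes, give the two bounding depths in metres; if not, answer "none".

none

Evaluate Δρ/ρ₀ = −αΔT + βΔS across each adjacent pair:
  73–108 m: −αΔT+βΔS = −(1.7 × 10⁻⁴)(-8.1)+(7.5 × 10⁻⁴)(+1.14) = 2.2 × 10⁻³ → stable
  108–193 m: −αΔT+βΔS = −(1.7 × 10⁻⁴)(+0.4)+(7.5 × 10⁻⁴)(+0.95) = 6.4 × 10⁻⁴ → stable
  193–233 m: −αΔT+βΔS = −(1.7 × 10⁻⁴)(+0.7)+(7.5 × 10⁻⁴)(+3.20) = 2.3 × 10⁻³ → stable
Every interval has Δρ > 0: the column is stably stratified throughout.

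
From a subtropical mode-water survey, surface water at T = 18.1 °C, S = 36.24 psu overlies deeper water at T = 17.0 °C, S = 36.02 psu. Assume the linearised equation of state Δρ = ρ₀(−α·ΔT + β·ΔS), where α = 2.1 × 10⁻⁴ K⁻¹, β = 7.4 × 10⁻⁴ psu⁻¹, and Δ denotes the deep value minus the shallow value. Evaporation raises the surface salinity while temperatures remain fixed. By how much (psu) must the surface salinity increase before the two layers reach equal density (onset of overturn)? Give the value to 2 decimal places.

Neutral buoyancy requires −α(T_deep − T_surf) + β(S_deep − S_surf′) = 0.
S_surf′ = S_deep − (α/β)·ΔT = 36.02 − (2.1 × 10⁻⁴/7.4 × 10⁻⁴)·(-1.1) = 36.3322 psu.
Increase required: 36.3322 − 36.24 = 0.0922 psu.

0.09 psu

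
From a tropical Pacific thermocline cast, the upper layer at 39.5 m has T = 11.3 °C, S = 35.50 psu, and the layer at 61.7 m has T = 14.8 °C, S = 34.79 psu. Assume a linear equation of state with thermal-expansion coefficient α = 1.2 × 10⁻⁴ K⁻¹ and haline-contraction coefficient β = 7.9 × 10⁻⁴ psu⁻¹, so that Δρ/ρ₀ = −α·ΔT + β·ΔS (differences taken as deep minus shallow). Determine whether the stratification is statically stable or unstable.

unstable

ΔT = 14.8 − 11.3 = +3.5 K and ΔS = 34.79 − 35.50 = -0.71 psu (deep − shallow).
−αΔT = -4.20 × 10⁻⁴; βΔS = -5.609 × 10⁻⁴; sum Δρ/ρ₀ = -9.809 × 10⁻⁴.
Δρ/ρ₀ < 0, so Δρ < 0: deeper water is lighter → statically unstable; the column would overturn.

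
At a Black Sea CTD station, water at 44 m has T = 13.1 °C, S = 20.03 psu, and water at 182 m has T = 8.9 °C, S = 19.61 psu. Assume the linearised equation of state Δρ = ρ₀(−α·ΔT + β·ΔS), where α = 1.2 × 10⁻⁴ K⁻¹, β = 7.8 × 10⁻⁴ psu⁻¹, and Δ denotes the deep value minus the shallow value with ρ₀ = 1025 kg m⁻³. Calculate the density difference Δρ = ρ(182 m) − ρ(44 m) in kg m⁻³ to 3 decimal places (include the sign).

+0.181 kg m⁻³

ΔT = -4.2 K, ΔS = -0.42 psu (deep − shallow).
Δρ/ρ₀ = −(1.2 × 10⁻⁴)(-4.2) + (7.8 × 10⁻⁴)(-0.42) = 1.764 × 10⁻⁴.
Δρ = 1025 × (1.764 × 10⁻⁴) = +0.181 kg m⁻³.
Positive Δρ: denser below, stable.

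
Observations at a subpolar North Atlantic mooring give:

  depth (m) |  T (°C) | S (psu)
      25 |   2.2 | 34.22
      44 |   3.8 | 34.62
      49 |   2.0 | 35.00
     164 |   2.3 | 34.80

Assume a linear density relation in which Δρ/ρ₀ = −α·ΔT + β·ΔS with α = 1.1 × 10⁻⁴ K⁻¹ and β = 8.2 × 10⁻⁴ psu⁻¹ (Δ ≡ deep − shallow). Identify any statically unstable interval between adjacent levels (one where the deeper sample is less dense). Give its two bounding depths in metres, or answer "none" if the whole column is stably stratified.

49–164 m

Evaluate Δρ/ρ₀ = −αΔT + βΔS across each adjacent pair:
  25–44 m: −αΔT+βΔS = −(1.1 × 10⁻⁴)(+1.6)+(8.2 × 10⁻⁴)(+0.40) = 1.5 × 10⁻⁴ → stable
  44–49 m: −αΔT+βΔS = −(1.1 × 10⁻⁴)(-1.8)+(8.2 × 10⁻⁴)(+0.38) = 5.1 × 10⁻⁴ → stable
  49–164 m: −αΔT+βΔS = −(1.1 × 10⁻⁴)(+0.3)+(8.2 × 10⁻⁴)(-0.20) = -2.0 × 10⁻⁴ → UNSTABLE
The 49–164 m interval has Δρ < 0: lighter water underlies denser water.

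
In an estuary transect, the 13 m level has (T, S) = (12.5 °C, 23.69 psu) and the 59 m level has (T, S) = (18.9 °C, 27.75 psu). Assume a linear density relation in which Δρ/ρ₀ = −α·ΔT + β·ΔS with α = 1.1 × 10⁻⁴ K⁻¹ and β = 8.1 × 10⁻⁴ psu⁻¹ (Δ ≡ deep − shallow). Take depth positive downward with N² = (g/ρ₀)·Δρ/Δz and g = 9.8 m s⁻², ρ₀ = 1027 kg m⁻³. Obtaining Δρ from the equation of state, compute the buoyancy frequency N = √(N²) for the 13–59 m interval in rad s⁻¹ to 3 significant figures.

0.0235 rad s⁻¹

ΔT = +6.4 K, ΔS = +4.06 psu (deep − shallow).
Δρ/ρ₀ = −αΔT + βΔS = -7.04 × 10⁻⁴ + 3.2886 × 10⁻³ = 2.5846 × 10⁻³, so Δρ ≈ 2.654 kg m⁻³.
N² = (g/ρ₀)·Δρ/Δz = g·(Δρ/ρ₀)/Δz = 9.8 × 2.5846 × 10⁻³ / 46 = 5.5063 × 10⁻⁴ s⁻².
N = √(5.5063 × 10⁻⁴) = 0.023466 rad s⁻¹ ≈ 0.0235 rad s⁻¹.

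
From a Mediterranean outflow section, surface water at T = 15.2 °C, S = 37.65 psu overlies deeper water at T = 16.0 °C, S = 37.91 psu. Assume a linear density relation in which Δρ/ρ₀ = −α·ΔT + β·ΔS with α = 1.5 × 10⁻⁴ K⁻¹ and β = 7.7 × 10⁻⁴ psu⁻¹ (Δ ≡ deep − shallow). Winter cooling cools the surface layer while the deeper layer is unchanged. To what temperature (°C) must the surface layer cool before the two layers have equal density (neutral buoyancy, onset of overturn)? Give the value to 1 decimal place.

14.7 °C

Neutral buoyancy requires Δρ = 0, i.e. −α(T_deep − T_surf′) + β(S_deep − S_surf) = 0.
T_surf′ = T_deep − (β/α)·ΔS = 16.0 − (7.7 × 10⁻⁴/1.5 × 10⁻⁴)·(+0.26) = 14.665 °C.
Cooling required: 15.2 − (14.665) = 0.535 °C.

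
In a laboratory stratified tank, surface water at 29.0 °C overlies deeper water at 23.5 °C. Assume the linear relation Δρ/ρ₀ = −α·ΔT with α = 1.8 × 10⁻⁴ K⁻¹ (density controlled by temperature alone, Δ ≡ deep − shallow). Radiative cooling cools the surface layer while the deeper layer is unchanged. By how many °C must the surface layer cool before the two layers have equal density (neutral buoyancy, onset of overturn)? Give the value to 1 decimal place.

With temperature the only control, equal density requires T_surf′ = T_deep.
T_surf′ = 23.5 °C.
Cooling required: 29.0 − 23.5 = 5.5 °C.

5.5 °C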